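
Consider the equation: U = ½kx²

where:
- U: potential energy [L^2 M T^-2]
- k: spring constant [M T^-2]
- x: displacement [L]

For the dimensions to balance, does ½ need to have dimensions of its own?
No

U has dimensions [L^2 M T^-2] and kx² already has dimensions [L^2 M T^-2], so the equation balances without ½ contributing any dimensions. ½ is a pure (dimensionless) number; changing or removing it would not affect dimensional consistency.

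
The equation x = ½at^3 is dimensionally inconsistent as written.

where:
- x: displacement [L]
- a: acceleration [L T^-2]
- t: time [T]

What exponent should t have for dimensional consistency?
The exponent of t should be 2: x = ½at^2

The LHS x has dimensions [L]; t has dimensions [T].
As written, the RHS ½at^3 (exponent 3 on t) has dimensions [L T], which does not match.
With exponent 2, the RHS ½at^2 has dimensions [L], matching the LHS.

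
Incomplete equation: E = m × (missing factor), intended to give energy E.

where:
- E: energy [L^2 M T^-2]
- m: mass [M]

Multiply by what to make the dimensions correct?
v² (velocity squared), dimensions [L^2 T^-2]

E has dimensions [L^2 M T^-2] and m has dimensions [M].
The missing factor must have dimensions [L^2 M T^-2] / [M] = [L^2 T^-2], i.e. velocity squared (v²).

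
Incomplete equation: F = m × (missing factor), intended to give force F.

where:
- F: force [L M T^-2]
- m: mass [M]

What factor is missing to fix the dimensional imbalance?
a (acceleration), dimensions [L T^-2]

F has dimensions [L M T^-2] and m has dimensions [M].
The missing factor must have dimensions [L M T^-2] / [M] = [L T^-2], i.e. acceleration (a).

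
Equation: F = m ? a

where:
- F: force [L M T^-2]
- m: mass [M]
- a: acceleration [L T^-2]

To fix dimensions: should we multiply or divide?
multiplication (×): F = m × a

F [L M T^-2]; m [M]; a [L T^-2].
m × a → [L M T^-2] ✓
m ÷ a → [L^-1 M T^2] ✗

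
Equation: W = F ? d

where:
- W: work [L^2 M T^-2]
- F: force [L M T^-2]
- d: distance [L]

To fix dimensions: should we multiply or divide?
multiplication (×): W = F × d

W [L^2 M T^-2]; F [L M T^-2]; d [L].
F × d → [L^2 M T^-2] ✓
F ÷ d → [M T^-2] ✗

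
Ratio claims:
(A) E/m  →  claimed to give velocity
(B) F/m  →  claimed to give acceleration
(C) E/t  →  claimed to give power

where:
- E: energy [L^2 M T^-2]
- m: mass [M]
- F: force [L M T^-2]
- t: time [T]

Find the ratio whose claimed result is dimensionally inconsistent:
(A) E/m does not give velocity

(A) E/m: [L^2 T^-2] ≠ velocity [L T^-1] ✗
(B) F/m: [L T^-2] = acceleration [L T^-2] ✓
(C) E/t: [L^2 M T^-3] = power [L^2 M T^-3] ✓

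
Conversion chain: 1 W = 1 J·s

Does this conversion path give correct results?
The chain is incorrect (it contains an error).

Incorrect: Watt is J/s, not J·s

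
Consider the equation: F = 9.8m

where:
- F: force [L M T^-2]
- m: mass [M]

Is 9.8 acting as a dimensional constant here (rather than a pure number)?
Yes

F has dimensions [L M T^-2], while m alone has dimensions [M]. For the equation to balance, the factor 9.8 must carry dimensions [L T^-2] — it is a dimensional constant (a numerical value of a physical quantity with its units suppressed), not a pure number.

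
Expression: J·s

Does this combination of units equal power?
No

The expression J·s has dimensions [L^2 M T^-1], but power has dimensions [L^2 M T^-3].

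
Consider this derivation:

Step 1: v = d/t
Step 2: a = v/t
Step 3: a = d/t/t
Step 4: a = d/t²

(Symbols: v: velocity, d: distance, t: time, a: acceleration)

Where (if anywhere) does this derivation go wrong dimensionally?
No step introduces an error — all steps are dimensionally consistent.

Step 1: v = d/t → LHS [L T^-1], RHS [L T^-1] ✓
Step 2: a = v/t → LHS [L T^-2], RHS [L T^-2] ✓
Step 3: a = d/t/t → LHS [L T^-2], RHS [L T^-2] ✓
Step 4: a = d/t² → LHS [L T^-2], RHS [L T^-2] ✓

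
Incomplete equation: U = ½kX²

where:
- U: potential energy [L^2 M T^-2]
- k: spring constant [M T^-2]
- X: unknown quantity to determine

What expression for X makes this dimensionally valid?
X = x (displacement), dimensions [L]

U has dimensions [L^2 M T^-2]; the rest of the RHS (½k) has dimensions [M T^-2].
So X² must have dimensions [L^2], i.e. X has dimensions [L] — X = x (displacement).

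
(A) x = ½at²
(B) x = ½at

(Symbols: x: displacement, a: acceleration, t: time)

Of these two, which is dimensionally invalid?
(B)

(A) x = ½at²: LHS [L], RHS [L] ✓
(B) x = ½at: LHS [L], RHS [L T^-1] ✗

Expression (B) x = ½at is dimensionally incorrect.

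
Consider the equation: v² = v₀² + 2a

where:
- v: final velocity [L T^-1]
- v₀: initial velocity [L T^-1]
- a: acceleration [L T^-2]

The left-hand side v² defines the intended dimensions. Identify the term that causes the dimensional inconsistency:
The term 2a

Checking each RHS term against the LHS:
- v₀²: [L^2 T^-2] — matches v² [L^2 T^-2] ✓
- 2a: [L T^-2] — does NOT match v² [L^2 T^-2] ✗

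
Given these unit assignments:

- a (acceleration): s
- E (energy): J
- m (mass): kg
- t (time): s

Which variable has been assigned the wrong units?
a

The variable a (acceleration) should have units m/s², not s.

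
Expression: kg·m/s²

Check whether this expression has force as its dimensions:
Yes

The expression kg·m/s² has dimensions [L M T^-2], which is exactly force [L M T^-2].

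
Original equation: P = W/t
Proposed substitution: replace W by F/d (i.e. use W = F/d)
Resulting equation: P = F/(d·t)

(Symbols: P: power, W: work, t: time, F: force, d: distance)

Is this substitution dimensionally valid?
No

[W] = [L^2 M T^-2] and [F/d] = [M T^-2]. These differ, so the substitution replaces a quantity by one of different dimensions and the result P = F/(d·t) has LHS [L^2 M T^-3] vs RHS [M T^-3] — inconsistent.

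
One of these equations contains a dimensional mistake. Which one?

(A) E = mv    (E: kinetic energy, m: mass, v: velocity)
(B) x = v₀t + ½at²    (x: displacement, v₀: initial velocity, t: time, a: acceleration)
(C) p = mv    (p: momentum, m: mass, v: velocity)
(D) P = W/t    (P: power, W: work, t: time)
(A) E = mv

The equation (A) E = mv is dimensionally incorrect.

LHS (E): [L^2 M T^-2]
RHS (mv): [L M T^-1] ✗

The dimensions do not match. The other three equations balance.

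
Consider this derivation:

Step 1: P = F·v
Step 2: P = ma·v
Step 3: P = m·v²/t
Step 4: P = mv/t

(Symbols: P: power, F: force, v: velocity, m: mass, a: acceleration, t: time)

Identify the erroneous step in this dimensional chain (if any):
Step 4

Step 1: P = F·v → LHS [L^2 M T^-3], RHS [L^2 M T^-3] ✓
Step 2: P = ma·v → LHS [L^2 M T^-3], RHS [L^2 M T^-3] ✓
Step 3: P = m·v²/t → LHS [L^2 M T^-3], RHS [L^2 M T^-3] ✓
Step 4: P = mv/t → LHS [L^2 M T^-3], RHS [L M T^-2] ✗

The first dimensional inconsistency appears in step 4: P = mv/t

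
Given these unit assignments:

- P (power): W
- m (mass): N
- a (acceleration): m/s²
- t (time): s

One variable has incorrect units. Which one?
m

The variable m (mass) should have units kg, not N.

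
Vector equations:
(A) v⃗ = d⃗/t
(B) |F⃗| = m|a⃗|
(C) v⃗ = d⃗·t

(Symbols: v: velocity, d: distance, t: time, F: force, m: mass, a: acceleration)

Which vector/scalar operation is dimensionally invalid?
(C) v⃗ = d⃗·t

(A) v⃗ = d⃗/t: LHS [L T^-1], RHS [L T^-1] ✓ — displacement (vector) divided by time (scalar)
(B) |F⃗| = m|a⃗|: LHS [L M T^-2], RHS [L M T^-2] ✓ — magnitudes of vectors are scalars
(C) v⃗ = d⃗·t: LHS [L T^-1], RHS [L T] ✗ — velocity is displacement per time; should be d⃗/t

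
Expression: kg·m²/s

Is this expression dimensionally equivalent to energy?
No

The expression kg·m²/s has dimensions [L^2 M T^-1], but energy has dimensions [L^2 M T^-2].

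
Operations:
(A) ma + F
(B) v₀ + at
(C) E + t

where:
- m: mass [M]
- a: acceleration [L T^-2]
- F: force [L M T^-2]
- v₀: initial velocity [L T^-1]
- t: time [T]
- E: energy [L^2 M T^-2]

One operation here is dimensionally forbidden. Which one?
(C) E + t

(A) ma + F: ma [L M T^-2] and F [L M T^-2] — same dimensions ✓
(B) v₀ + at: v₀ [L T^-1] and at [L T^-1] — same dimensions ✓
(C) E + t: E [L^2 M T^-2] and t [T] — different dimensions cannot be added/subtracted ✗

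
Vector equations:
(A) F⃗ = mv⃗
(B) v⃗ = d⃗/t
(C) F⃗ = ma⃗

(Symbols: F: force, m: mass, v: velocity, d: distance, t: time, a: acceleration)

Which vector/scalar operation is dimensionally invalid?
(A) F⃗ = mv⃗

(A) F⃗ = mv⃗: LHS [L M T^-2], RHS [L M T^-1] ✗ — mass times velocity is momentum, not force; should be ma⃗
(B) v⃗ = d⃗/t: LHS [L T^-1], RHS [L T^-1] ✓ — displacement (vector) divided by time (scalar)
(C) F⃗ = ma⃗: LHS [L M T^-2], RHS [L M T^-2] ✓ — Force and acceleration are vectors, mass is a scalar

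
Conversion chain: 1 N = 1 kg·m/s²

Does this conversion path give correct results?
The chain is correct (no errors).

Correct: Newton is defined as kg·m/s²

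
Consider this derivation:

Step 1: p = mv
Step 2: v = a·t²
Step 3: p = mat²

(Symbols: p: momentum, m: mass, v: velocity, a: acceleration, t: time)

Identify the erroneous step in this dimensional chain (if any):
Step 2

Step 1: p = mv → LHS [L M T^-1], RHS [L M T^-1] ✓
Step 2: v = a·t² → LHS [L T^-1], RHS [L] ✗

The first dimensional inconsistency appears in step 2: v = a·t²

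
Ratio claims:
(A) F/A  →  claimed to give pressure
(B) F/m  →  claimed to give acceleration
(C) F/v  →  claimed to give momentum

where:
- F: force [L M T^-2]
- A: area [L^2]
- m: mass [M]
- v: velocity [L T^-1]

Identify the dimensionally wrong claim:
(C) F/v does not give momentum

(A) F/A: [L^-1 M T^-2] = pressure [L^-1 M T^-2] ✓
(B) F/m: [L T^-2] = acceleration [L T^-2] ✓
(C) F/v: [M T^-1] ≠ momentum [L M T^-1] ✗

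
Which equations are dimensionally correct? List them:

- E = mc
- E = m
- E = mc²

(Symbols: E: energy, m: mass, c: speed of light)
Dimensionally correct: E = mc²
Dimensionally incorrect: E = mc, E = m
Ordered (correct first, then incorrect): E = mc², E = mc, E = m

- E = mc: LHS [L^2 M T^-2], RHS [L M T^-1] → incorrect ✗
- E = m: LHS [L^2 M T^-2], RHS [M] → incorrect ✗
- E = mc²: LHS [L^2 M T^-2], RHS [L^2 M T^-2] → correct ✓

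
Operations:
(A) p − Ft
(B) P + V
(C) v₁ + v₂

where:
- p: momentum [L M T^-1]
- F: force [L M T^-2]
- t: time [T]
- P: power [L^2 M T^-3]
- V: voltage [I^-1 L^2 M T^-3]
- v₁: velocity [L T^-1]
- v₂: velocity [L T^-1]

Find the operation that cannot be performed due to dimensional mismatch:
(B) P + V

(A) p − Ft: p [L M T^-1] and Ft [L M T^-1] — same dimensions ✓
(B) P + V: P [L^2 M T^-3] and V [I^-1 L^2 M T^-3] — different dimensions cannot be added/subtracted ✗
(C) v₁ + v₂: v₁ [L T^-1] and v₂ [L T^-1] — same dimensions ✓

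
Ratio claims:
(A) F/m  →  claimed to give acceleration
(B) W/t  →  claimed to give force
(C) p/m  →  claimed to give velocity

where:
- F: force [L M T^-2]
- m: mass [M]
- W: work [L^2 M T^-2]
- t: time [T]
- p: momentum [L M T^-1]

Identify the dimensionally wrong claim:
(B) W/t does not give force

(A) F/m: [L T^-2] = acceleration [L T^-2] ✓
(B) W/t: [L^2 M T^-3] ≠ force [L M T^-2] ✗
(C) p/m: [L T^-1] = velocity [L T^-1] ✓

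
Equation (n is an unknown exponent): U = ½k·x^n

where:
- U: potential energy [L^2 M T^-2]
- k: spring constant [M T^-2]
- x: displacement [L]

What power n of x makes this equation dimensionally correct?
n = 2

U has dimensions [L^2 M T^-2]; x has dimensions [L].
The rest of the RHS has dimensions [M T^-2], so x^n must supply [L^2].
With n = 2: ½k·x^2 has dimensions [L^2 M T^-2], matching the LHS ✓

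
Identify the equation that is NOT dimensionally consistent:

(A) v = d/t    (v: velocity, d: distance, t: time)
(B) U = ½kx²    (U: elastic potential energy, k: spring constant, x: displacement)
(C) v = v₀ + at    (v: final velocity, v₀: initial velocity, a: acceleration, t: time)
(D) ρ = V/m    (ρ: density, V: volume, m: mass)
(D) ρ = V/m

The equation (D) ρ = V/m is dimensionally incorrect.

LHS (ρ): [L^-3 M]
RHS (V/m): [L^3 M^-1] ✗

The dimensions do not match. The other three equations balance.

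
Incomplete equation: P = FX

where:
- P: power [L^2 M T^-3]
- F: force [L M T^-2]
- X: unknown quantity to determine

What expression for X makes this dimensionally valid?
X = v (velocity), dimensions [L T^-1]

P has dimensions [L^2 M T^-3]; the rest of the RHS (F) has dimensions [L M T^-2].
So X must have dimensions [L T^-1] — X = v (velocity).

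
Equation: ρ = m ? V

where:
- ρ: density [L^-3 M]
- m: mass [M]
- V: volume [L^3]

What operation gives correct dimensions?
division (÷): ρ = m ÷ V

ρ [L^-3 M]; m [M]; V [L^3].
m × V → [L^3 M] ✗
m ÷ V → [L^-3 M] ✓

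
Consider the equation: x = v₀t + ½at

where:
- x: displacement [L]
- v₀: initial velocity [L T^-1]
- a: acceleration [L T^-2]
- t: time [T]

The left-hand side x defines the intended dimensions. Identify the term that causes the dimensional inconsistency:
The term ½at

Checking each RHS term against the LHS:
- v₀t: [L] — matches x [L] ✓
- ½at: [L T^-1] — does NOT match x [L] ✗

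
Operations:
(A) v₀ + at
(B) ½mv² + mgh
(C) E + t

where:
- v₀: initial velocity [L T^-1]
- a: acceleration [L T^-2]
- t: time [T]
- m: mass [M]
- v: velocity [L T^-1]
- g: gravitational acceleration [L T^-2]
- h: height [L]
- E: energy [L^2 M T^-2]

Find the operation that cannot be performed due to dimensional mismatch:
(C) E + t

(A) v₀ + at: v₀ [L T^-1] and at [L T^-1] — same dimensions ✓
(B) ½mv² + mgh: ½mv² [L^2 M T^-2] and mgh [L^2 M T^-2] — same dimensions ✓
(C) E + t: E [L^2 M T^-2] and t [T] — different dimensions cannot be added/subtracted ✗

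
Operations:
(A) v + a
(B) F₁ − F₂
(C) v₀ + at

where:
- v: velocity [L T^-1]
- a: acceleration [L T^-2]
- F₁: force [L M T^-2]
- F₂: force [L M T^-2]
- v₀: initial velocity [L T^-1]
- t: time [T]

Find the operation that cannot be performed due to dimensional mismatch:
(A) v + a

(A) v + a: v [L T^-1] and a [L T^-2] — different dimensions cannot be added/subtracted ✗
(B) F₁ − F₂: F₁ [L M T^-2] and F₂ [L M T^-2] — same dimensions ✓
(C) v₀ + at: v₀ [L T^-1] and at [L T^-1] — same dimensions ✓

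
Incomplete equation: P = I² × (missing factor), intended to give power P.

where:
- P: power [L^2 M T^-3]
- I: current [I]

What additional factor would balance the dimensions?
R (resistance), dimensions [I^-2 L^2 M T^-3]

P has dimensions [L^2 M T^-3] and I² has dimensions [I^2].
The missing factor must have dimensions [L^2 M T^-3] / [I^2] = [I^-2 L^2 M T^-3], i.e. resistance (R).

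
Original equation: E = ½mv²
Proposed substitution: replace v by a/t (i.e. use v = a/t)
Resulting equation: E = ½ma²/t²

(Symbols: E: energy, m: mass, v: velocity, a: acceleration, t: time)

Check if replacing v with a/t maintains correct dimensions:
No

[v] = [L T^-1] and [a/t] = [L T^-3]. These differ, so the substitution replaces a quantity by one of different dimensions and the result E = ½ma²/t² has LHS [L^2 M T^-2] vs RHS [L^2 M T^-6] — inconsistent.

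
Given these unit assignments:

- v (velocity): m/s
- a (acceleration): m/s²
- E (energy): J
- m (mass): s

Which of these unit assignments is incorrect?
m

The variable m (mass) should have units kg, not s.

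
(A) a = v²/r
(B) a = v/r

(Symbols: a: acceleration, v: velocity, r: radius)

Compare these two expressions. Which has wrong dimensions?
(B)

(A) a = v²/r: LHS [L T^-2], RHS [L T^-2] ✓
(B) a = v/r: LHS [L T^-2], RHS [T^-1] ✗

Expression (B) a = v/r is dimensionally incorrect.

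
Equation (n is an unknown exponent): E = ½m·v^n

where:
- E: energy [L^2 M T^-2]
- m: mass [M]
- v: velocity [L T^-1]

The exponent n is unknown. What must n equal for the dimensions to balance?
n = 2

E has dimensions [L^2 M T^-2]; v has dimensions [L T^-1].
The rest of the RHS has dimensions [M], so v^n must supply [L^2 T^-2].
With n = 2: ½m·v^2 has dimensions [L^2 M T^-2], matching the LHS ✓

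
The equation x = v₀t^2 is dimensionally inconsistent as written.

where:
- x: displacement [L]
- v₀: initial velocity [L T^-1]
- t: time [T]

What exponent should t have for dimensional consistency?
The exponent of t should be 1: x = v₀t

The LHS x has dimensions [L]; t has dimensions [T].
As written, the RHS v₀t^2 (exponent 2 on t) has dimensions [L T], which does not match.
With exponent 1, the RHS v₀t has dimensions [L], matching the LHS.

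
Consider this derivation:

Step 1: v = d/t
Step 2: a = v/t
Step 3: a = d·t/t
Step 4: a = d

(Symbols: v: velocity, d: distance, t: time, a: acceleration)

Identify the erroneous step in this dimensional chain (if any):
Step 3

Step 1: v = d/t → LHS [L T^-1], RHS [L T^-1] ✓
Step 2: a = v/t → LHS [L T^-2], RHS [L T^-2] ✓
Step 3: a = d·t/t → LHS [L T^-2], RHS [L] ✗

The first dimensional inconsistency appears in step 3: a = d·t/t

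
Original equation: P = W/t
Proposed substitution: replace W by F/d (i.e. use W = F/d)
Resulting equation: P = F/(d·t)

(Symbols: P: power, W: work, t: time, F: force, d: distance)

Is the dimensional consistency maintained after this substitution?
No

[W] = [L^2 M T^-2] and [F/d] = [M T^-2]. These differ, so the substitution replaces a quantity by one of different dimensions and the result P = F/(d·t) has LHS [L^2 M T^-3] vs RHS [M T^-3] — inconsistent.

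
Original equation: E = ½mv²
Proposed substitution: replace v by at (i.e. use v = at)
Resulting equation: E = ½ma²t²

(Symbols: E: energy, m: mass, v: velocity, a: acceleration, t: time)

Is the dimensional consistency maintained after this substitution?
Yes

[v] = [L T^-1] and [at] = [L T^-1]. These match, so the substitution replaces a quantity by one of the same dimensions and the result E = ½ma²t² has LHS [L^2 M T^-2] vs RHS [L^2 M T^-2] — still consistent.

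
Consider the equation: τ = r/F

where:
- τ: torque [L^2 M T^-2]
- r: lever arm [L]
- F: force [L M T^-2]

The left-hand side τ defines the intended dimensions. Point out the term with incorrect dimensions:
The right-hand side term r/F

τ has dimensions [L^2 M T^-2], but r/F has dimensions [M^-1 T^2], so the term r/F is dimensionally wrong for τ.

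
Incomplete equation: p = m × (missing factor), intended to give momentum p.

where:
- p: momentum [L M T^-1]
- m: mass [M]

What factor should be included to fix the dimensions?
v (velocity), dimensions [L T^-1]

p has dimensions [L M T^-1] and m has dimensions [M].
The missing factor must have dimensions [L M T^-1] / [M] = [L T^-1], i.e. velocity (v).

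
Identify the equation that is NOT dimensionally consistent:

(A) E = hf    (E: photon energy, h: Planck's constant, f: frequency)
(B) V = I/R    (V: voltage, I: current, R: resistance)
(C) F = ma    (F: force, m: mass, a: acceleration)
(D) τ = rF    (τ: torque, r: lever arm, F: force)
(B) V = I/R

The equation (B) V = I/R is dimensionally incorrect.

LHS (V): [I^-1 L^2 M T^-3]
RHS (I/R): [I^3 L^-2 M^-1 T^3] ✗

The dimensions do not match. The other three equations balance.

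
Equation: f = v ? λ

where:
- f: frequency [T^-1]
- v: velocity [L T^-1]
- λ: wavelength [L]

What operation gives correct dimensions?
division (÷): f = v ÷ λ

f [T^-1]; v [L T^-1]; λ [L].
v × λ → [L^2 T^-1] ✗
v ÷ λ → [T^-1] ✓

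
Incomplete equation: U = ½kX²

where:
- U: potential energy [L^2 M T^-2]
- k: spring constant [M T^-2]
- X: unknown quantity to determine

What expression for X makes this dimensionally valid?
X = x (displacement), dimensions [L]

U has dimensions [L^2 M T^-2]; the rest of the RHS (½k) has dimensions [M T^-2].
So X² must have dimensions [L^2], i.e. X has dimensions [L] — X = x (displacement).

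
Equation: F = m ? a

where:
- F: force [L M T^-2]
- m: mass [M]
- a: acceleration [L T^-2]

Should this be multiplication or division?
multiplication (×): F = m × a

F [L M T^-2]; m [M]; a [L T^-2].
m × a → [L M T^-2] ✓
m ÷ a → [L^-1 M T^2] ✗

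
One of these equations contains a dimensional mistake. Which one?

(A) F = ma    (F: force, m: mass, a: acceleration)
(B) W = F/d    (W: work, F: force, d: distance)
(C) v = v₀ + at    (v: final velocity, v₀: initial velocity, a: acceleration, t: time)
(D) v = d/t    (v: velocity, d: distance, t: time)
(B) W = F/d

The equation (B) W = F/d is dimensionally incorrect.

LHS (W): [L^2 M T^-2]
RHS (F/d): [M T^-2] ✗

The dimensions do not match. The other three equations balance.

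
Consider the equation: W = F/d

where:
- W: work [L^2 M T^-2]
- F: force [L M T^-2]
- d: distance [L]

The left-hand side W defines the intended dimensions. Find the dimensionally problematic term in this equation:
The right-hand side term F/d

W has dimensions [L^2 M T^-2], but F/d has dimensions [M T^-2], so the term F/d is dimensionally wrong for W.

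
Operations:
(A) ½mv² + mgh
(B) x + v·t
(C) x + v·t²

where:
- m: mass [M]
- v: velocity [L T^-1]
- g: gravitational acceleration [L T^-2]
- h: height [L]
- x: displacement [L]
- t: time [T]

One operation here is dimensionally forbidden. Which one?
(C) x + v·t²

(A) ½mv² + mgh: ½mv² [L^2 M T^-2] and mgh [L^2 M T^-2] — same dimensions ✓
(B) x + v·t: x [L] and v·t [L] — same dimensions ✓
(C) x + v·t²: x [L] and v·t² [L T] — different dimensions cannot be added/subtracted ✗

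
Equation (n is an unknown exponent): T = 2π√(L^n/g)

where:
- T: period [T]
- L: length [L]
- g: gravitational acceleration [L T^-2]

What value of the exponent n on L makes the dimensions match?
n = 1

T has dimensions [T]; L has dimensions [L].
With n = 1: 2π√(L^1/g) has dimensions [T], matching the LHS ✓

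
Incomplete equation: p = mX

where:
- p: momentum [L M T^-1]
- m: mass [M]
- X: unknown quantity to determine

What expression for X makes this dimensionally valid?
X = v (velocity), dimensions [L T^-1]

p has dimensions [L M T^-1]; the rest of the RHS (m) has dimensions [M].
So X must have dimensions [L T^-1] — X = v (velocity).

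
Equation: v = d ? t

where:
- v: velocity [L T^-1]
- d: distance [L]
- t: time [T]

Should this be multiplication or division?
division (÷): v = d ÷ t

v [L T^-1]; d [L]; t [T].
d × t → [L T] ✗
d ÷ t → [L T^-1] ✓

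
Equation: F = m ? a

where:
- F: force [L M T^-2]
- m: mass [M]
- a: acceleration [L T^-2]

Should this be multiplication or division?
multiplication (×): F = m × a

F [L M T^-2]; m [M]; a [L T^-2].
m × a → [L M T^-2] ✓
m ÷ a → [L^-1 M T^2] ✗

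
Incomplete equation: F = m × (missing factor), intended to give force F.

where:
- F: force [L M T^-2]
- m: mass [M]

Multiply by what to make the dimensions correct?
a (acceleration), dimensions [L T^-2]

F has dimensions [L M T^-2] and m has dimensions [M].
The missing factor must have dimensions [L M T^-2] / [M] = [L T^-2], i.e. acceleration (a).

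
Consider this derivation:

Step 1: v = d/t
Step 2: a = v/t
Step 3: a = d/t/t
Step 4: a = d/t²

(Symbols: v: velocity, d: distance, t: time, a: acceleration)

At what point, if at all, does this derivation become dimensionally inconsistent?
No step introduces an error — all steps are dimensionally consistent.

Step 1: v = d/t → LHS [L T^-1], RHS [L T^-1] ✓
Step 2: a = v/t → LHS [L T^-2], RHS [L T^-2] ✓
Step 3: a = d/t/t → LHS [L T^-2], RHS [L T^-2] ✓
Step 4: a = d/t² → LHS [L T^-2], RHS [L T^-2] ✓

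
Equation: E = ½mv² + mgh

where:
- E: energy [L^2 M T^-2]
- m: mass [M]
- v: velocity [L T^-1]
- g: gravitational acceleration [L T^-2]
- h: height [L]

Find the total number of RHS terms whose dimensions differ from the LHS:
0

LHS E: [L^2 M T^-2]
- ½mv²: [L^2 M T^-2] ✓
- mgh: [L^2 M T^-2] ✓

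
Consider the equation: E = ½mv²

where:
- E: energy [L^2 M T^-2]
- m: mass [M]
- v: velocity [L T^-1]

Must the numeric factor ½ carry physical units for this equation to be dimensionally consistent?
No

E has dimensions [L^2 M T^-2] and mv² already has dimensions [L^2 M T^-2], so the equation balances without ½ contributing any dimensions. ½ is a pure (dimensionless) number; changing or removing it would not affect dimensional consistency.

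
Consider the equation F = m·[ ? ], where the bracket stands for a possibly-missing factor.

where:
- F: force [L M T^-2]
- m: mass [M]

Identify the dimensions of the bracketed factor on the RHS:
[L T^-2] — acceleration (e.g. a)

F has dimensions [L M T^-2]; m has dimensions [M].
The bracketed factor must supply [L M T^-2] / [M] = [L T^-2].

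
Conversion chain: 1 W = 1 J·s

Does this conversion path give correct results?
The chain is incorrect (it contains an error).

Incorrect: Watt is J/s, not J·s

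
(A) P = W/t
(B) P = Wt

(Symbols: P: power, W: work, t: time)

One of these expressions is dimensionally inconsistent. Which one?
(B)

(A) P = W/t: LHS [L^2 M T^-3], RHS [L^2 M T^-3] ✓
(B) P = Wt: LHS [L^2 M T^-3], RHS [L^2 M T^-1] ✗

Expression (B) P = Wt is dimensionally incorrect.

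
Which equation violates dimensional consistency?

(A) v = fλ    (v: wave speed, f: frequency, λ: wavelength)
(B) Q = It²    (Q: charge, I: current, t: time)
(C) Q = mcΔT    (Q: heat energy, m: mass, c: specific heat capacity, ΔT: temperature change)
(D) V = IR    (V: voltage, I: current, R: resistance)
(B) Q = It²

The equation (B) Q = It² is dimensionally incorrect.

LHS (Q): [I T]
RHS (It²): [I T^2] ✗

The dimensions do not match. The other three equations balance.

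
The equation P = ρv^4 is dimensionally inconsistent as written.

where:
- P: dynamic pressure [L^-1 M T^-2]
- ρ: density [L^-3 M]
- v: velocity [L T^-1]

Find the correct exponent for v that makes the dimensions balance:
The exponent of v should be 2: P = ρv^2

The LHS P has dimensions [L^-1 M T^-2]; v has dimensions [L T^-1].
As written, the RHS ρv^4 (exponent 4 on v) has dimensions [L M T^-4], which does not match.
With exponent 2, the RHS ρv^2 has dimensions [L^-1 M T^-2], matching the LHS.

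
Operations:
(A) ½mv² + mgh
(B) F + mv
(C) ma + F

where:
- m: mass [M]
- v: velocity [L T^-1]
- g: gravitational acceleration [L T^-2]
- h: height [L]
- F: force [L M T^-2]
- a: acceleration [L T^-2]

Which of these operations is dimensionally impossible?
(B) F + mv

(A) ½mv² + mgh: ½mv² [L^2 M T^-2] and mgh [L^2 M T^-2] — same dimensions ✓
(B) F + mv: F [L M T^-2] and mv [L M T^-1] — different dimensions cannot be added/subtracted ✗
(C) ma + F: ma [L M T^-2] and F [L M T^-2] — same dimensions ✓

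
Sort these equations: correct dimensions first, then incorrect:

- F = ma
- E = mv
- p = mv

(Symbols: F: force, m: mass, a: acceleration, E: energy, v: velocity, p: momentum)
Dimensionally correct: F = ma, p = mv
Dimensionally incorrect: E = mv
Ordered (correct first, then incorrect): F = ma, p = mv, E = mv

- F = ma: LHS [L M T^-2], RHS [L M T^-2] → correct ✓
- E = mv: LHS [L^2 M T^-2], RHS [L M T^-1] → incorrect ✗
- p = mv: LHS [L M T^-1], RHS [L M T^-1] → correct ✓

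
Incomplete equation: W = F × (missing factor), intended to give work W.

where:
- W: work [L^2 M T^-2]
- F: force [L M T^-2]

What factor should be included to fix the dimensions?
d (distance), dimensions [L]

W has dimensions [L^2 M T^-2] and F has dimensions [L M T^-2].
The missing factor must have dimensions [L^2 M T^-2] / [L M T^-2] = [L], i.e. distance (d).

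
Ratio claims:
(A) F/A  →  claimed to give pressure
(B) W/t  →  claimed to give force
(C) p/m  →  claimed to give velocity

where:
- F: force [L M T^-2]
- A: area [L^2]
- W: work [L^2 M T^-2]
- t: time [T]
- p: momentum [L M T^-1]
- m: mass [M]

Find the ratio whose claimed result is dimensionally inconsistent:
(B) W/t does not give force

(A) F/A: [L^-1 M T^-2] = pressure [L^-1 M T^-2] ✓
(B) W/t: [L^2 M T^-3] ≠ force [L M T^-2] ✗
(C) p/m: [L T^-1] = velocity [L T^-1] ✓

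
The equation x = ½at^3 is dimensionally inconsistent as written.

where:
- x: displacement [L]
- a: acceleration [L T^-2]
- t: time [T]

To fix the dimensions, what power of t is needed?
The exponent of t should be 2: x = ½at^2

The LHS x has dimensions [L]; t has dimensions [T].
As written, the RHS ½at^3 (exponent 3 on t) has dimensions [L T], which does not match.
With exponent 2, the RHS ½at^2 has dimensions [L], matching the LHS.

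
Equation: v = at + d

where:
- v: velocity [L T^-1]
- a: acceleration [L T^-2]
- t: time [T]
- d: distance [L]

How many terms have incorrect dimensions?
1

LHS v: [L T^-1]
- at: [L T^-1] ✓
- d: [L] ✗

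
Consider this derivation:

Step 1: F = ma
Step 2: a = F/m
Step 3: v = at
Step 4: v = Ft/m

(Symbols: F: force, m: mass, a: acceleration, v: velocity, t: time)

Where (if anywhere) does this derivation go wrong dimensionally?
No step introduces an error — all steps are dimensionally consistent.

Step 1: F = ma → LHS [L M T^-2], RHS [L M T^-2] ✓
Step 2: a = F/m → LHS [L T^-2], RHS [L T^-2] ✓
Step 3: v = at → LHS [L T^-1], RHS [L T^-1] ✓
Step 4: v = Ft/m → LHS [L T^-1], RHS [L T^-1] ✓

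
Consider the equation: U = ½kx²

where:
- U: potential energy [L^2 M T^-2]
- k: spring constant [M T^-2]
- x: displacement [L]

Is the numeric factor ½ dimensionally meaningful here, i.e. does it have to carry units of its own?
No

U has dimensions [L^2 M T^-2] and kx² already has dimensions [L^2 M T^-2], so the equation balances without ½ contributing any dimensions. ½ is a pure (dimensionless) number; changing or removing it would not affect dimensional consistency.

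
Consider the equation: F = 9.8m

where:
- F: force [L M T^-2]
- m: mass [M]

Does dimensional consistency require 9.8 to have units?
Yes

F has dimensions [L M T^-2], while m alone has dimensions [M]. For the equation to balance, the factor 9.8 must carry dimensions [L T^-2] — it is a dimensional constant (a numerical value of a physical quantity with its units suppressed), not a pure number.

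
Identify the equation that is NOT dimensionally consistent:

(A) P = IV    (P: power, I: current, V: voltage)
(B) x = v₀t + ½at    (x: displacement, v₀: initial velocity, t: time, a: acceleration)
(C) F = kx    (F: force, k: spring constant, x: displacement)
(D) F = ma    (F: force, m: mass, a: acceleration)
(B) x = v₀t + ½at

The equation (B) x = v₀t + ½at is dimensionally incorrect.

LHS (x): [L]
RHS terms:
  - v₀t: [L] ✓
  - ½at: [L T^-1] ✗ (does not match LHS)

The dimensions do not match. The other three equations balance.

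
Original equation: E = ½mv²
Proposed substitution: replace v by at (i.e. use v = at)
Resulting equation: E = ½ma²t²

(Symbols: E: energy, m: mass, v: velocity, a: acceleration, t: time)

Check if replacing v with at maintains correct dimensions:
Yes

[v] = [L T^-1] and [at] = [L T^-1]. These match, so the substitution replaces a quantity by one of the same dimensions and the result E = ½ma²t² has LHS [L^2 M T^-2] vs RHS [L^2 M T^-2] — still consistent.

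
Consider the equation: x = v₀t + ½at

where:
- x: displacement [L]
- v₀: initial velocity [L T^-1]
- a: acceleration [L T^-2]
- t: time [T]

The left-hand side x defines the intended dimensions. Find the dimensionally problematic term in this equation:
The term ½at

Checking each RHS term against the LHS:
- v₀t: [L] — matches x [L] ✓
- ½at: [L T^-1] — does NOT match x [L] ✗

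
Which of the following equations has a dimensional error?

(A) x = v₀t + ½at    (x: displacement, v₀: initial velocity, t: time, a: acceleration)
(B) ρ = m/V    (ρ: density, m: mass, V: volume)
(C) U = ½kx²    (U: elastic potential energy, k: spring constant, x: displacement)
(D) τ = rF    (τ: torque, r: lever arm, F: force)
(A) x = v₀t + ½at

The equation (A) x = v₀t + ½at is dimensionally incorrect.

LHS (x): [L]
RHS terms:
  - v₀t: [L] ✓
  - ½at: [L T^-1] ✗ (does not match LHS)

The dimensions do not match. The other three equations balance.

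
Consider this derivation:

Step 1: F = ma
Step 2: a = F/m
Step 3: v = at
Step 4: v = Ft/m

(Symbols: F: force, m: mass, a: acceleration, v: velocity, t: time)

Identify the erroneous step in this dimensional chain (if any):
No step introduces an error — all steps are dimensionally consistent.

Step 1: F = ma → LHS [L M T^-2], RHS [L M T^-2] ✓
Step 2: a = F/m → LHS [L T^-2], RHS [L T^-2] ✓
Step 3: v = at → LHS [L T^-1], RHS [L T^-1] ✓
Step 4: v = Ft/m → LHS [L T^-1], RHS [L T^-1] ✓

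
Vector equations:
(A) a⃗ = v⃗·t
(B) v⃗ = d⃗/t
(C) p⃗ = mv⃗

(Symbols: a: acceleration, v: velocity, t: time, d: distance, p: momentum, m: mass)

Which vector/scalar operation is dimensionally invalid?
(A) a⃗ = v⃗·t

(A) a⃗ = v⃗·t: LHS [L T^-2], RHS [L] ✗ — acceleration is velocity per time; should be v⃗/t
(B) v⃗ = d⃗/t: LHS [L T^-1], RHS [L T^-1] ✓ — displacement (vector) divided by time (scalar)
(C) p⃗ = mv⃗: LHS [L M T^-1], RHS [L M T^-1] ✓ — mass (scalar) times velocity (vector)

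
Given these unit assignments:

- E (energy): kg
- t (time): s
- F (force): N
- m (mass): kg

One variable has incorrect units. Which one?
E

The variable E (energy) should have units J, not kg.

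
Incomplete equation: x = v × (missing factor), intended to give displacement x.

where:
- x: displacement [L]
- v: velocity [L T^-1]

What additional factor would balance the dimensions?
t (time), dimensions [T]

x has dimensions [L] and v has dimensions [L T^-1].
The missing factor must have dimensions [L] / [L T^-1] = [T], i.e. time (t).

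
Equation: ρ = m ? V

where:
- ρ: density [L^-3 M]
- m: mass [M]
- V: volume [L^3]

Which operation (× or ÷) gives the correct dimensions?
division (÷): ρ = m ÷ V

ρ [L^-3 M]; m [M]; V [L^3].
m × V → [L^3 M] ✗
m ÷ V → [L^-3 M] ✓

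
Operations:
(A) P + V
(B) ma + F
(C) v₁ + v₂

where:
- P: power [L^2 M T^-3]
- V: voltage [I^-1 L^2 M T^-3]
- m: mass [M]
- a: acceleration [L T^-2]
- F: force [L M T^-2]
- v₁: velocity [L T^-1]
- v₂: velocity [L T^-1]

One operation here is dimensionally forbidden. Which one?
(A) P + V

(A) P + V: P [L^2 M T^-3] and V [I^-1 L^2 M T^-3] — different dimensions cannot be added/subtracted ✗
(B) ma + F: ma [L M T^-2] and F [L M T^-2] — same dimensions ✓
(C) v₁ + v₂: v₁ [L T^-1] and v₂ [L T^-1] — same dimensions ✓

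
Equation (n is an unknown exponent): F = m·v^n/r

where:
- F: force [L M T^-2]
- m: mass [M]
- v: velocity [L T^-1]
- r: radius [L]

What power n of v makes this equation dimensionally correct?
n = 2

F has dimensions [L M T^-2]; v has dimensions [L T^-1].
The rest of the RHS has dimensions [L^-1 M], so v^n must supply [L^2 T^-2].
With n = 2: m·v^2/r has dimensions [L M T^-2], matching the LHS ✓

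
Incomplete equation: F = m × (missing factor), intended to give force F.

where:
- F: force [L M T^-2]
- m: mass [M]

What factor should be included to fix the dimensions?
a (acceleration), dimensions [L T^-2]

F has dimensions [L M T^-2] and m has dimensions [M].
The missing factor must have dimensions [L M T^-2] / [M] = [L T^-2], i.e. acceleration (a).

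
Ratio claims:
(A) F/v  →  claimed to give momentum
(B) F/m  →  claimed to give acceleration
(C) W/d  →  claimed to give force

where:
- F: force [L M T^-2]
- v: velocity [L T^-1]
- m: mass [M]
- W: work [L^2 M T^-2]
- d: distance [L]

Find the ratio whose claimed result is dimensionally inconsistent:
(A) F/v does not give momentum

(A) F/v: [M T^-1] ≠ momentum [L M T^-1] ✗
(B) F/m: [L T^-2] = acceleration [L T^-2] ✓
(C) W/d: [L M T^-2] = force [L M T^-2] ✓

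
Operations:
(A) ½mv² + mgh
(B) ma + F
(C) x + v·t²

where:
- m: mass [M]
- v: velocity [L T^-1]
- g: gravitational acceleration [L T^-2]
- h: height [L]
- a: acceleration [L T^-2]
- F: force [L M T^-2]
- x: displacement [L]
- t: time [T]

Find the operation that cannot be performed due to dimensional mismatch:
(C) x + v·t²

(A) ½mv² + mgh: ½mv² [L^2 M T^-2] and mgh [L^2 M T^-2] — same dimensions ✓
(B) ma + F: ma [L M T^-2] and F [L M T^-2] — same dimensions ✓
(C) x + v·t²: x [L] and v·t² [L T] — different dimensions cannot be added/subtracted ✗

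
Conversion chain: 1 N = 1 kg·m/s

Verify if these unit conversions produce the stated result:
The chain is incorrect (it contains an error).

Incorrect: Newton is kg·m/s², not kg·m/s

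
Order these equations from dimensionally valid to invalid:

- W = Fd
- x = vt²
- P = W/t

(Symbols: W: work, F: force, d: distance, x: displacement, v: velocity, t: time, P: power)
Dimensionally correct: W = Fd, P = W/t
Dimensionally incorrect: x = vt²
Ordered (correct first, then incorrect): W = Fd, P = W/t, x = vt²

- W = Fd: LHS [L^2 M T^-2], RHS [L^2 M T^-2] → correct ✓
- x = vt²: LHS [L], RHS [L T] → incorrect ✗
- P = W/t: LHS [L^2 M T^-3], RHS [L^2 M T^-3] → correct ✓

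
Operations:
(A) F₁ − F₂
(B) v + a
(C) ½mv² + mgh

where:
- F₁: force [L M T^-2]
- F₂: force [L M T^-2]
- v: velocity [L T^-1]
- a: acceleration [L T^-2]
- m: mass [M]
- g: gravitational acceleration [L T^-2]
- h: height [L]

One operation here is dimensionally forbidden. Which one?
(B) v + a

(A) F₁ − F₂: F₁ [L M T^-2] and F₂ [L M T^-2] — same dimensions ✓
(B) v + a: v [L T^-1] and a [L T^-2] — different dimensions cannot be added/subtracted ✗
(C) ½mv² + mgh: ½mv² [L^2 M T^-2] and mgh [L^2 M T^-2] — same dimensions ✓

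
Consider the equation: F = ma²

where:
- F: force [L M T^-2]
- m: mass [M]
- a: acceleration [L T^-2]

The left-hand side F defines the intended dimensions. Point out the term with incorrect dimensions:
The right-hand side term ma²

F has dimensions [L M T^-2], but ma² has dimensions [L^2 M T^-4], so the term ma² is dimensionally wrong for F.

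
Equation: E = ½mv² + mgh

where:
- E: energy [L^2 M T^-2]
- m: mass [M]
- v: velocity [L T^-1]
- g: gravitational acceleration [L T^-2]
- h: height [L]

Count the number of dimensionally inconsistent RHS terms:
0

LHS E: [L^2 M T^-2]
- ½mv²: [L^2 M T^-2] ✓
- mgh: [L^2 M T^-2] ✓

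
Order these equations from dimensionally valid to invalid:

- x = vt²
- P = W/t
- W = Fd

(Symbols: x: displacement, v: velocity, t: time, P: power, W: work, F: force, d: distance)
Dimensionally correct: P = W/t, W = Fd
Dimensionally incorrect: x = vt²
Ordered (correct first, then incorrect): P = W/t, W = Fd, x = vt²

- x = vt²: LHS [L], RHS [L T] → incorrect ✗
- P = W/t: LHS [L^2 M T^-3], RHS [L^2 M T^-3] → correct ✓
- W = Fd: LHS [L^2 M T^-2], RHS [L^2 M T^-2] → correct ✓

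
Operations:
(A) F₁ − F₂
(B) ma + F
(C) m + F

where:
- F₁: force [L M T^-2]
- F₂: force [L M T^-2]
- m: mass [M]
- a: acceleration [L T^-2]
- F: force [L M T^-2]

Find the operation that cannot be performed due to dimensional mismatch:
(C) m + F

(A) F₁ − F₂: F₁ [L M T^-2] and F₂ [L M T^-2] — same dimensions ✓
(B) ma + F: ma [L M T^-2] and F [L M T^-2] — same dimensions ✓
(C) m + F: m [M] and F [L M T^-2] — different dimensions cannot be added/subtracted ✗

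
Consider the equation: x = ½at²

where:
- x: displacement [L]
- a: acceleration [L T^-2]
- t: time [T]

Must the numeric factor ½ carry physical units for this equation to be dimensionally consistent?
No

x has dimensions [L] and at² already has dimensions [L], so the equation balances without ½ contributing any dimensions. ½ is a pure (dimensionless) number; changing or removing it would not affect dimensional consistency.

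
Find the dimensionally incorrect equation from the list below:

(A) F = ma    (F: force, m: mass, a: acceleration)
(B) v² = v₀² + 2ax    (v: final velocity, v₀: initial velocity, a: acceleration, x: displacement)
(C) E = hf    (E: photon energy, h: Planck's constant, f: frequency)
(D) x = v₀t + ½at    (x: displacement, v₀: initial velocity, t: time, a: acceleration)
(D) x = v₀t + ½at

The equation (D) x = v₀t + ½at is dimensionally incorrect.

LHS (x): [L]
RHS terms:
  - v₀t: [L] ✓
  - ½at: [L T^-1] ✗ (does not match LHS)

The dimensions do not match. The other three equations balance.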